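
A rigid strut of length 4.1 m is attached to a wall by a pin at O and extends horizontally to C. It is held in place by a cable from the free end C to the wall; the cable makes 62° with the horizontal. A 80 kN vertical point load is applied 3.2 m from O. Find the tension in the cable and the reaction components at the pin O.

T = 70.72 kN, O_x = 33.20 kN, O_y = 17.56 kN

ΣM about O: T·sin62°·4.1 − 80·3.2 = 0 → T = 256/(4.1·0.882948) = 70.7165 ≈ 70.72 kN.
ΣF_x = 0: O_x − T·cos62° = 0 → O_x = 70.7165 × 0.469472 = 33.20 kN.
ΣF_y = 0: O_y + T·sin62° − 80 = 0 → O_y = 80 − 70.7165 × 0.882948 = 17.56 kN.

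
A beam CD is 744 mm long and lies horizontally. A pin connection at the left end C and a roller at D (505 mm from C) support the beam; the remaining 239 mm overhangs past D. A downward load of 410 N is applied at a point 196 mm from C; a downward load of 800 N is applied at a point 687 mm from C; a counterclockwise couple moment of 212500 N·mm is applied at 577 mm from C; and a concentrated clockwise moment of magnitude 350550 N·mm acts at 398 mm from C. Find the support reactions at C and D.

C_x = 0, C_y = -310.8 N, D_y = 1521 N

ΣM about C: D_y·505 − 410·196 − 800·687 + 212500 − 350550 = 0 → D_y = 768010/505 = 1520.81 ≈ 1521 N.
ΣF_y = 0: C_y + 1520.81 − 410 − 800 = 0 → C_y = -310.8 N.
ΣF_x = 0: no horizontal applied forces, so C_x = 0.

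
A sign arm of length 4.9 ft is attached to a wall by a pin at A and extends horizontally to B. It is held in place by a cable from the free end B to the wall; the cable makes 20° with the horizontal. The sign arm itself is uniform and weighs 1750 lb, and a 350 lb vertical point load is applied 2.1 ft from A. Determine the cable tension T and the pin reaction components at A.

ΣM about A: T·sin20°·4.9 − 1750·2.45 − 350·2.1 = 0 → T = 5022.5/(4.9·0.34202) = 2996.9 ≈ 2997 lb.
ΣF_x = 0: A_x − T·cos20° = 0 → A_x = 2996.9 × 0.939693 = 2816 lb.
ΣF_y = 0: A_y + T·sin20° − 1750 − 350 = 0 → A_y = 2100 − 2996.9 × 0.34202 = 1075 lb.

T = 2997 lb, A_x = 2816 lb, A_y = 1075 lb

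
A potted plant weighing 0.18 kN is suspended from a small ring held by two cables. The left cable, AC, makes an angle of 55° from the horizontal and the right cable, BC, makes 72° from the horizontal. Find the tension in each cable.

T_AC = 0.06965 kN, T_BC = 0.1293 kN

ΣF_x = 0: −T_AC·cos55° + T_BC·cos72° = 0 → T_BC = 1.85613·T_AC.
ΣF_y = 0: T_AC·sin55° + T_BC·sin72° = 0.18.
Substitute: T_AC·(0.819152 + 1.85613·0.951057) = 0.18 → T_AC = 0.0696477 ≈ 0.06965 kN.
Then T_BC = 1.85613 × 0.0696477 = 0.1293 kN.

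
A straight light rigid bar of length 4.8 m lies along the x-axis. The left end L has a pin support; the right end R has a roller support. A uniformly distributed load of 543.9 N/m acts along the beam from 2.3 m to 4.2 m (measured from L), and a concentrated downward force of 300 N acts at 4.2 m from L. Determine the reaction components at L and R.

Resultant of the distributed load: 543.9 × 1.9 = 1033.41 N at 3.25 m from L.
Moments about L: R_y·4.8 − (543.9·1.9)·3.25 − 300·4.2 = 0 → R_y = 4618.5825/4.8 = 962.205 ≈ 962.2 N.
ΣF_y = 0: L_y + 962.205 − 543.9·1.9 − 300 = 0 → L_y = 371.2 N.
ΣF_x = 0: no horizontal applied forces, so L_x = 0.

L_x = 0, L_y = 371.2 N, R_y = 962.2 N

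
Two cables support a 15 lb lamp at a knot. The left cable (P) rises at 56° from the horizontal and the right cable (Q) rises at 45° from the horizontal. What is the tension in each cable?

ΣF_x = 0: −T_P·cos56° + T_Q·cos45° = 0 → T_Q = 0.790818·T_P.
ΣF_y = 0: T_P·sin56° + T_Q·sin45° = 15.
Substitute: T_P·(0.829038 + 0.790818·0.707107) = 15 → T_P = 10.8051 ≈ 10.81 lb.
Then T_Q = 0.790818 × 10.8051 = 8.545 lb.

T_P = 10.81 lb, T_Q = 8.545 lb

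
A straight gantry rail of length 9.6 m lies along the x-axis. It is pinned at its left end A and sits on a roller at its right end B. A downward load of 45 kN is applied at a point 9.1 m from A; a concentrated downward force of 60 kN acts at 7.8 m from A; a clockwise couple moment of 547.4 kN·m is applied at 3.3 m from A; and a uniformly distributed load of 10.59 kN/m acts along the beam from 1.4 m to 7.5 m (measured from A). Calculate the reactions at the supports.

Resultant of the distributed load: 10.59 × 6.1 = 64.599 kN at 4.45 m from A.
Moments about A: B_y·9.6 − 45·9.1 − 60·7.8 − 547.4 − (10.59·6.1)·4.45 = 0 → B_y = 1712.36555/9.6 = 178.371 ≈ 178.4 kN.
ΣF_y = 0: A_y + 178.371 − 45 − 60 − 10.59·6.1 = 0 → A_y = -8.772 kN.
ΣF_x = 0: no horizontal applied forces, so A_x = 0.

A_x = 0, A_y = -8.772 kN, B_y = 178.4 kN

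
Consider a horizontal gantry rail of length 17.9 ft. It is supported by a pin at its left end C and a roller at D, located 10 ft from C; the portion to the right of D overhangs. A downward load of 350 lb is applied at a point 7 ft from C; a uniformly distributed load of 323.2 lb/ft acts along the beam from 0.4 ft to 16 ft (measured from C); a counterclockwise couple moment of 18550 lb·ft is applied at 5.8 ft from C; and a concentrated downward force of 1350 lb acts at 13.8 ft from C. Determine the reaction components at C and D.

C_x = 0, C_y = 2355 lb, D_y = 4387 lb

Resultant of the distributed load: 323.2 × 15.6 = 5041.92 lb at 8.2 ft from C.
ΣM about C: D_y·10 − 350·7 − (323.2·15.6)·8.2 + 18550 − 1350·13.8 = 0 → D_y = 43873.744/10 = 4387.37 ≈ 4387 lb.
ΣF_y = 0: C_y + 4387.37 − 350 − 323.2·15.6 − 1350 = 0 → C_y = 2355 lb.
ΣF_x = 0: no horizontal applied forces, so C_x = 0.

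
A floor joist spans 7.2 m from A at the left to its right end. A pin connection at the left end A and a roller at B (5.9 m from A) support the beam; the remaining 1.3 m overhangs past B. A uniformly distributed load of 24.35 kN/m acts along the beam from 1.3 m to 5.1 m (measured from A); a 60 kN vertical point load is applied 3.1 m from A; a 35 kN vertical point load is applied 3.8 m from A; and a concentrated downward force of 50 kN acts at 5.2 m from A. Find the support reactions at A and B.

A_x = 0, A_y = 89.21 kN, B_y = 148.3 kN

Resultant of the distributed load: 24.35 × 3.8 = 92.53 kN at 3.2 m from A.
Moments about A: B_y·5.9 − (24.35·3.8)·3.2 − 60·3.1 − 35·3.8 − 50·5.2 = 0 → B_y = 875.096/5.9 = 148.321 ≈ 148.3 kN.
ΣF_y = 0: A_y + 148.321 − 24.35·3.8 − 60 − 35 − 50 = 0 → A_y = 89.21 kN.
ΣF_x = 0: no horizontal applied forces, so A_x = 0.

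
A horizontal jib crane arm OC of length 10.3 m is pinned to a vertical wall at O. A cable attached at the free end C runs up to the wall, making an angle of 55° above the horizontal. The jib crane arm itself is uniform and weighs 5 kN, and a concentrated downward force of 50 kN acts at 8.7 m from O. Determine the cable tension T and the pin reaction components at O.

ΣM about O: T·sin55°·10.3 − 5·5.15 − 50·8.7 = 0 → T = 460.75/(10.3·0.819152) = 54.6089 ≈ 54.61 kN.
ΣF_x = 0: O_x − T·cos55° = 0 → O_x = 54.6089 × 0.573576 = 31.32 kN.
ΣF_y = 0: O_y + T·sin55° − 5 − 50 = 0 → O_y = 55 − 54.6089 × 0.819152 = 10.27 kN.

T = 54.61 kN, O_x = 31.32 kN, O_y = 10.27 kN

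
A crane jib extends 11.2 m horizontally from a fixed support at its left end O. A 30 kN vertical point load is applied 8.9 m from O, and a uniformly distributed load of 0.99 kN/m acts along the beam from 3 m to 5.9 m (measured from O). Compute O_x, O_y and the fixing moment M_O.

O_x = 0, O_y = 32.87 kN, M_O = 279.8 kN·m

Resultant of the distributed load: 0.99 × 2.9 = 2.871 kN at 4.45 m from O.
ΣF_x = 0: O_x = 0.
ΣF_y = 0: O_y − 30 − 0.99·2.9 = 0 → O_y = 32.87 kN.
ΣM about O: M_O − 30·8.9 − (0.99·2.9)·4.45 = 0 → M_O = 279.8 kN·m.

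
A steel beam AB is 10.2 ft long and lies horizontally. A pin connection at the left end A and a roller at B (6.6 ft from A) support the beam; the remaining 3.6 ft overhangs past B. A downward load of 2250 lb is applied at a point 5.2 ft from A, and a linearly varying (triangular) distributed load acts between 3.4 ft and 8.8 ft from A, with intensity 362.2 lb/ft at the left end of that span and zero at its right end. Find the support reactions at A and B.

Resultant of the triangular load: ½ × 362.2 × 5.4 = 977.94 lb, acting at 5.2 ft from A (one-third of the span from the peak).
ΣM about A: B_y·6.6 − 2250·5.2 − (½·362.2·5.4)·5.2 = 0 → B_y = 16785.288/6.6 = 2543.23 ≈ 2543 lb.
ΣF_y = 0: A_y + 2543.23 − 2250 − ½·362.2·5.4 = 0 → A_y = 684.7 lb.
ΣF_x = 0: no horizontal applied forces, so A_x = 0.

A_x = 0, A_y = 684.7 lb, B_y = 2543 lb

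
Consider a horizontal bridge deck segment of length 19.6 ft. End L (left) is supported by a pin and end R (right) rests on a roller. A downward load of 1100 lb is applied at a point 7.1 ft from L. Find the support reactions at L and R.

Moments about L: R_y·19.6 − 1100·7.1 = 0 → R_y = 7810/19.6 = 398.469 ≈ 398.5 lb.
ΣF_y = 0: L_y + 398.469 − 1100 = 0 → L_y = 701.5 lb.
ΣF_x = 0: no horizontal applied forces, so L_x = 0.

L_x = 0, L_y = 701.5 lb, R_y = 398.5 lb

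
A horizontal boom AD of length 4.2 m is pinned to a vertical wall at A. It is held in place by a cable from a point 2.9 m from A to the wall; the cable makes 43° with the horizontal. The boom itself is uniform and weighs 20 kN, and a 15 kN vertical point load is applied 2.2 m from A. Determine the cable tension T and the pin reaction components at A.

ΣM about A: T·sin43°·2.9 − 20·2.1 − 15·2.2 = 0 → T = 75/(2.9·0.681998) = 37.921 ≈ 37.92 kN.
ΣF_x = 0: A_x − T·cos43° = 0 → A_x = 37.921 × 0.731354 = 27.73 kN.
ΣF_y = 0: A_y + T·sin43° − 20 − 15 = 0 → A_y = 35 − 37.921 × 0.681998 = 9.138 kN.

T = 37.92 kN, A_x = 27.73 kN, A_y = 9.138 kN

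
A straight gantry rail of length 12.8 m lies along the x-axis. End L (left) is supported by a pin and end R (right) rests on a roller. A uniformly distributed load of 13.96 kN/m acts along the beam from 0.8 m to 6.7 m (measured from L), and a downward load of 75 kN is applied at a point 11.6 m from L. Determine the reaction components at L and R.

L_x = 0, L_y = 65.27 kN, R_y = 92.10 kN

Resultant of the distributed load: 13.96 × 5.9 = 82.364 kN at 3.75 m from L.
Taking moments about L: R_y·12.8 − (13.96·5.9)·3.75 − 75·11.6 = 0 → R_y = 1178.865/12.8 = 92.0988 ≈ 92.10 kN.
ΣF_y = 0: L_y + 92.0988 − 13.96·5.9 − 75 = 0 → L_y = 65.27 kN.
ΣF_x = 0: no horizontal applied forces, so L_x = 0.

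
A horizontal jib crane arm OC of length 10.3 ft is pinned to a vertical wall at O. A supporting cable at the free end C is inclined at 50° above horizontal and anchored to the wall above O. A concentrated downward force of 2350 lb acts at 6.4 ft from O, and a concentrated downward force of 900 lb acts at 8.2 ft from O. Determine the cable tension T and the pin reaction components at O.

T = 2841 lb, O_x = 1826 lb, O_y = 1073 lb

ΣM about O: T·sin50°·10.3 − 2350·6.4 − 900·8.2 = 0 → T = 22420/(10.3·0.766044) = 2841.48 ≈ 2841 lb.
ΣF_x = 0: O_x − T·cos50° = 0 → O_x = 2841.48 × 0.642788 = 1826 lb.
ΣF_y = 0: O_y + T·sin50° − 2350 − 900 = 0 → O_y = 3250 − 2841.48 × 0.766044 = 1073 lb.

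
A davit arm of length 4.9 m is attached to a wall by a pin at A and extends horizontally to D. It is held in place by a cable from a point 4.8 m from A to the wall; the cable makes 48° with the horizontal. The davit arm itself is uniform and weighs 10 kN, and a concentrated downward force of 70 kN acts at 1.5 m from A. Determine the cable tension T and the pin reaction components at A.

T = 36.30 kN, A_x = 24.29 kN, A_y = 53.02 kN

ΣM about A: T·sin48°·4.8 − 10·2.45 − 70·1.5 = 0 → T = 129.5/(4.8·0.743145) = 36.304 ≈ 36.30 kN.
ΣF_x = 0: A_x − T·cos48° = 0 → A_x = 36.304 × 0.669131 = 24.29 kN.
ΣF_y = 0: A_y + T·sin48° − 10 − 70 = 0 → A_y = 80 − 36.304 × 0.743145 = 53.02 kN.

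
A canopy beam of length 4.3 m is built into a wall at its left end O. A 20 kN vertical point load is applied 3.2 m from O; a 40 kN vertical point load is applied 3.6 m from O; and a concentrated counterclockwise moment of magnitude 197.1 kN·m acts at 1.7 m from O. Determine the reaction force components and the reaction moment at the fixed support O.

O_x = 0, O_y = 60.00 kN, M_O = 10.90 kN·m

ΣF_x = 0: O_x = 0.
ΣF_y = 0: O_y − 20 − 40 = 0 → O_y = 60.00 kN.
ΣM about O: M_O − 20·3.2 − 40·3.6 + 197.1 = 0 → M_O = 10.90 kN·m.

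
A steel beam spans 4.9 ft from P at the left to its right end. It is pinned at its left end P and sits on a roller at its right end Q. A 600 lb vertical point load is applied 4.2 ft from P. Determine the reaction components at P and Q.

Moments about P: Q_y·4.9 − 600·4.2 = 0 → Q_y = 2520/4.9 = 514.286 ≈ 514.3 lb.
ΣF_y = 0: P_y + 514.286 − 600 = 0 → P_y = 85.71 lb.
ΣF_x = 0: no horizontal applied forces, so P_x = 0.

P_x = 0, P_y = 85.71 lb, Q_y = 514.3 lb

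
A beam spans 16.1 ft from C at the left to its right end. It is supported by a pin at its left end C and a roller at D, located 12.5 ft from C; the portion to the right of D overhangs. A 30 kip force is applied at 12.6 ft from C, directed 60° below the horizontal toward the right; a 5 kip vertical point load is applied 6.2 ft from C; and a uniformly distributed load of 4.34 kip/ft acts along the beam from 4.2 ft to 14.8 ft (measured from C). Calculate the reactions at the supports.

C_x = -15.00 kip, C_y = 13.35 kip, D_y = 63.63 kip

Resultant of the distributed load: 4.34 × 10.6 = 46.004 kip at 9.5 ft from C.
Moments about C: D_y·12.5 − 30·sin60°·12.6 − 5·6.2 − (4.34·10.6)·9.5 = 0 → D_y = 795.396/12.5 = 63.6317 ≈ 63.63 kip.
ΣF_y = 0: C_y + 63.6317 − 30·sin60° − 5 − 4.34·10.6 = 0 → C_y = 13.35 kip.
ΣF_x = 0: C_x + 30·cos60° = 0 → C_x = -15.00 kip.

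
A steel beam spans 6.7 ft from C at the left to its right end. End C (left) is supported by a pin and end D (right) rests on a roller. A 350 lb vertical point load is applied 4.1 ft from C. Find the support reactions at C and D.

C_x = 0, C_y = 135.8 lb, D_y = 214.2 lb

Moments about C: D_y·6.7 − 350·4.1 = 0 → D_y = 1435/6.7 = 214.179 ≈ 214.2 lb.
ΣF_y = 0: C_y + 214.179 − 350 = 0 → C_y = 135.8 lb.
ΣF_x = 0: no horizontal applied forces, so C_x = 0.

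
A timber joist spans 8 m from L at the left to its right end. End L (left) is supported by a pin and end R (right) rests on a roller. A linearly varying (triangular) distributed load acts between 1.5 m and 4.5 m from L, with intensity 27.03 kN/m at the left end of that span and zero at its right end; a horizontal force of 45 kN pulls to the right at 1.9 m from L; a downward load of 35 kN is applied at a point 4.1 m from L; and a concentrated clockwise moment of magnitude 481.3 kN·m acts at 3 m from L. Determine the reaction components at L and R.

Resultant of the triangular load: ½ × 27.03 × 3 = 40.545 kN, acting at 2.5 m from L (one-third of the span from the peak).
Moments about L: R_y·8 − (½·27.03·3)·2.5 − 35·4.1 − 481.3 = 0 → R_y = 726.1625/8 = 90.7703 ≈ 90.77 kN.
ΣF_y = 0: L_y + 90.7703 − ½·27.03·3 − 35 = 0 → L_y = -15.23 kN.
ΣF_x = 0: L_x + 45 = 0 → L_x = -45.00 kN.

L_x = -45.00 kN, L_y = -15.23 kN, R_y = 90.77 kN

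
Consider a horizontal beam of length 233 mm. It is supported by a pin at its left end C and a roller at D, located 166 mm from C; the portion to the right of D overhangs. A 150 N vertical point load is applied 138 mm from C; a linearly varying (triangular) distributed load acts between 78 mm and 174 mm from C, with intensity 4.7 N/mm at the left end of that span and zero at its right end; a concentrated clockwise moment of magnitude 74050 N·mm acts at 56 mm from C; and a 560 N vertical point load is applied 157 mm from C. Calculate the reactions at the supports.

C_x = 0, C_y = -314.3 N, D_y = 1250 N

Resultant of the triangular load: ½ × 4.7 × 96 = 225.6 N, acting at 110 mm from C (one-third of the span from the peak).
ΣM about C: D_y·166 − 150·138 − (½·4.7·96)·110 − 74050 − 560·157 = 0 → D_y = 207486/166 = 1249.92 ≈ 1250 N.
ΣF_y = 0: C_y + 1249.92 − 150 − ½·4.7·96 − 560 = 0 → C_y = -314.3 N.
ΣF_x = 0: no horizontal applied forces, so C_x = 0.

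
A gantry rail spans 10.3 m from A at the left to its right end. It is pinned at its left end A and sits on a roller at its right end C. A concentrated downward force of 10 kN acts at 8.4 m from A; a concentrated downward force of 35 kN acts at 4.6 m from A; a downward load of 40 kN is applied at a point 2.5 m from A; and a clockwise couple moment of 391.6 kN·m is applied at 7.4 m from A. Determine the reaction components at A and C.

A_x = 0, A_y = 13.49 kN, C_y = 71.51 kN

ΣM about A: C_y·10.3 − 10·8.4 − 35·4.6 − 40·2.5 − 391.6 = 0 → C_y = 736.6/10.3 = 71.5146 ≈ 71.51 kN.
ΣF_y = 0: A_y + 71.5146 − 10 − 35 − 40 = 0 → A_y = 13.49 kN.
ΣF_x = 0: no horizontal applied forces, so A_x = 0.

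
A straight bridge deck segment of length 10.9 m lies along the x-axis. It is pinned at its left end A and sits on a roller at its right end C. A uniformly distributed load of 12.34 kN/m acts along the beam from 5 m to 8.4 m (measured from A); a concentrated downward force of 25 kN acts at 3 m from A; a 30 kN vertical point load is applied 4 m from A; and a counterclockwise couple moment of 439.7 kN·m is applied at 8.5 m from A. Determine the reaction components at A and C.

A_x = 0, A_y = 93.62 kN, C_y = 3.340 kN

Resultant of the distributed load: 12.34 × 3.4 = 41.956 kN at 6.7 m from A.
Taking moments about A: C_y·10.9 − (12.34·3.4)·6.7 − 25·3 − 30·4 + 439.7 = 0 → C_y = 36.4052/10.9 = 3.33993 ≈ 3.340 kN.
ΣF_y = 0: A_y + 3.33993 − 12.34·3.4 − 25 − 30 = 0 → A_y = 93.62 kN.
ΣF_x = 0: no horizontal applied forces, so A_x = 0.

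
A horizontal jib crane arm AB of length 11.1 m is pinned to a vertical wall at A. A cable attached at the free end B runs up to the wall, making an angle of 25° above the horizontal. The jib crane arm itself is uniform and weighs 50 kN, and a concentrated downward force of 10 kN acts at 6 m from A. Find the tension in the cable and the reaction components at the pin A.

ΣM about A: T·sin25°·11.1 − 50·5.55 − 10·6 = 0 → T = 337.5/(11.1·0.422618) = 71.9454 ≈ 71.95 kN.
ΣF_x = 0: A_x − T·cos25° = 0 → A_x = 71.9454 × 0.906308 = 65.20 kN.
ΣF_y = 0: A_y + T·sin25° − 50 − 10 = 0 → A_y = 60 − 71.9454 × 0.422618 = 29.59 kN.

T = 71.95 kN, A_x = 65.20 kN, A_y = 29.59 kN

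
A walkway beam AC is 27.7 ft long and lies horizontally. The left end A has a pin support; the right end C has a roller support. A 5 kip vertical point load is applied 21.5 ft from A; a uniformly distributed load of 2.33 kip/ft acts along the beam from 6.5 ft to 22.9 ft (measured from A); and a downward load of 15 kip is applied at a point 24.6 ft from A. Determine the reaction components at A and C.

Resultant of the distributed load: 2.33 × 16.4 = 38.212 kip at 14.7 ft from A.
Taking moments about A: C_y·27.7 − 5·21.5 − (2.33·16.4)·14.7 − 15·24.6 = 0 → C_y = 1038.2164/27.7 = 37.4807 ≈ 37.48 kip.
ΣF_y = 0: A_y + 37.4807 − 5 − 2.33·16.4 − 15 = 0 → A_y = 20.73 kip.
ΣF_x = 0: no horizontal applied forces, so A_x = 0.

A_x = 0, A_y = 20.73 kip, C_y = 37.48 kip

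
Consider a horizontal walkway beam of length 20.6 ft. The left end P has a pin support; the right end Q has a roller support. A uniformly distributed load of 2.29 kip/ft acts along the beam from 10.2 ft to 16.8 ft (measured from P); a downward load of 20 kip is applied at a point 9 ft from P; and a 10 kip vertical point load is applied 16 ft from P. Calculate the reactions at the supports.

P_x = 0, P_y = 18.70 kip, Q_y = 26.41 kip

Resultant of the distributed load: 2.29 × 6.6 = 15.114 kip at 13.5 ft from P.
Moments about P: Q_y·20.6 − (2.29·6.6)·13.5 − 20·9 − 10·16 = 0 → Q_y = 544.039/20.6 = 26.4097 ≈ 26.41 kip.
ΣF_y = 0: P_y + 26.4097 − 2.29·6.6 − 20 − 10 = 0 → P_y = 18.70 kip.
ΣF_x = 0: no horizontal applied forces, so P_x = 0.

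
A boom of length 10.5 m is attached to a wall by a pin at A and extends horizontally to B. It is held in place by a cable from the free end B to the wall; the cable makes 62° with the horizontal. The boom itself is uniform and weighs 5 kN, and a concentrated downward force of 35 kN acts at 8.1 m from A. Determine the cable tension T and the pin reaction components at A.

ΣM about A: T·sin62°·10.5 − 5·5.25 − 35·8.1 = 0 → T = 309.75/(10.5·0.882948) = 33.4108 ≈ 33.41 kN.
ΣF_x = 0: A_x − T·cos62° = 0 → A_x = 33.4108 × 0.469472 = 15.69 kN.
ΣF_y = 0: A_y + T·sin62° − 5 − 35 = 0 → A_y = 40 − 33.4108 × 0.882948 = 10.50 kN.

T = 33.41 kN, A_x = 15.69 kN, A_y = 10.50 kN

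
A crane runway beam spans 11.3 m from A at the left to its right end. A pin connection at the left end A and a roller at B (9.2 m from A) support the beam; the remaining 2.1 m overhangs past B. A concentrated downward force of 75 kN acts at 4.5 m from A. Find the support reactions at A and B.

A_x = 0, A_y = 38.32 kN, B_y = 36.68 kN

ΣM about A: B_y·9.2 − 75·4.5 = 0 → B_y = 337.5/9.2 = 36.6848 ≈ 36.68 kN.
ΣF_y = 0: A_y + 36.6848 − 75 = 0 → A_y = 38.32 kN.
ΣF_x = 0: no horizontal applied forces, so A_x = 0.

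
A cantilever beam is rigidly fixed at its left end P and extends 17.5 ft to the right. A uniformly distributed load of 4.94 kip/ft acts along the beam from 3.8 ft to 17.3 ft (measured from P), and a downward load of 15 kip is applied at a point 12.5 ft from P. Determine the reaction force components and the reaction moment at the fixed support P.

Resultant of the distributed load: 4.94 × 13.5 = 66.69 kip at 10.55 ft from P.
ΣF_x = 0: P_x = 0.
ΣF_y = 0: P_y − 4.94·13.5 − 15 = 0 → P_y = 81.69 kip.
ΣM about P: M_P − (4.94·13.5)·10.55 − 15·12.5 = 0 → M_P = 891.1 kip·ft.

P_x = 0, P_y = 81.69 kip, M_P = 891.1 kip·ft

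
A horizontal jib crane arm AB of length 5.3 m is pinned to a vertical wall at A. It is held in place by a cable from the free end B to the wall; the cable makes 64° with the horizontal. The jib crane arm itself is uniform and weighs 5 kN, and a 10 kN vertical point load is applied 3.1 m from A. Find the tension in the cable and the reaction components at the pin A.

ΣM about A: T·sin64°·5.3 − 5·2.65 − 10·3.1 = 0 → T = 44.25/(5.3·0.898794) = 9.28918 ≈ 9.289 kN.
ΣF_x = 0: A_x − T·cos64° = 0 → A_x = 9.28918 × 0.438371 = 4.072 kN.
ΣF_y = 0: A_y + T·sin64° − 5 − 10 = 0 → A_y = 15 − 9.28918 × 0.898794 = 6.651 kN.

T = 9.289 kN, A_x = 4.072 kN, A_y = 6.651 kN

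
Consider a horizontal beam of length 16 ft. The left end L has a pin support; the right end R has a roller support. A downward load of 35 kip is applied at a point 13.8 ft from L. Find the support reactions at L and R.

L_x = 0, L_y = 4.812 kip, R_y = 30.19 kip

ΣM about L: R_y·16 − 35·13.8 = 0 → R_y = 483/16 = 30.1875 ≈ 30.19 kip.
ΣF_y = 0: L_y + 30.1875 − 35 = 0 → L_y = 4.812 kip.
ΣF_x = 0: no horizontal applied forces, so L_x = 0.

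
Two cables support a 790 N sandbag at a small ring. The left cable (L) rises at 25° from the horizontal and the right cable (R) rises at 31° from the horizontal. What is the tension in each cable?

T_L = 816.8 N, T_R = 863.6 N

ΣF_x = 0: −T_L·cos25° + T_R·cos31° = 0 → T_R = 1.05733·T_L.
ΣF_y = 0: T_L·sin25° + T_R·sin31° = 790.
Substitute: T_L·(0.422618 + 1.05733·0.515038) = 790 → T_L = 816.805 ≈ 816.8 N.
Then T_R = 1.05733 × 816.805 = 863.6 N.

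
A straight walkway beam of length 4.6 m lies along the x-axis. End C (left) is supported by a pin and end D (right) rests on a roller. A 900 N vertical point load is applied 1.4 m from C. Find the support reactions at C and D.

C_x = 0, C_y = 626.1 N, D_y = 273.9 N

Taking moments about C: D_y·4.6 − 900·1.4 = 0 → D_y = 1260/4.6 = 273.913 ≈ 273.9 N.
ΣF_y = 0: C_y + 273.913 − 900 = 0 → C_y = 626.1 N.
ΣF_x = 0: no horizontal applied forces, so C_x = 0.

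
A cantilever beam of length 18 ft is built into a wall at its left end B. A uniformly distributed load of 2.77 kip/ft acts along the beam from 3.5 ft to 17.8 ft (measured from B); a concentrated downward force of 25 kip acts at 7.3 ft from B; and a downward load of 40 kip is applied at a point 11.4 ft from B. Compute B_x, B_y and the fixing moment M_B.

Resultant of the distributed load: 2.77 × 14.3 = 39.611 kip at 10.65 ft from B.
ΣF_x = 0: B_x = 0.
ΣF_y = 0: B_y − 2.77·14.3 − 25 − 40 = 0 → B_y = 104.6 kip.
ΣM about B: M_B − (2.77·14.3)·10.65 − 25·7.3 − 40·11.4 = 0 → M_B = 1060 kip·ft.

B_x = 0, B_y = 104.6 kip, M_B = 1060 kip·ft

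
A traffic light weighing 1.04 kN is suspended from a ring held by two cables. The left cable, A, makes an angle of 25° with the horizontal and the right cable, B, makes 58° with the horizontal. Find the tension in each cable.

ΣF_x = 0: −T_A·cos25° + T_B·cos58° = 0 → T_B = 1.71028·T_A.
ΣF_y = 0: T_A·sin25° + T_B·sin58° = 1.04.
Substitute: T_A·(0.422618 + 1.71028·0.848048) = 1.04 → T_A = 0.555254 ≈ 0.5553 kN.
Then T_B = 1.71028 × 0.555254 = 0.9496 kN.

T_A = 0.5553 kN, T_B = 0.9496 kN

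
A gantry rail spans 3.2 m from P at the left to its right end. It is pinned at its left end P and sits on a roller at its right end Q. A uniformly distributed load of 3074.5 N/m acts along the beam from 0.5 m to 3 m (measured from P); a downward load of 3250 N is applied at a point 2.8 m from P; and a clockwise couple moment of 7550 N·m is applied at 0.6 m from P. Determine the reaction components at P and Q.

Resultant of the distributed load: 3074.5 × 2.5 = 7686.25 N at 1.75 m from P.
Moments about P: Q_y·3.2 − (3074.5·2.5)·1.75 − 3250·2.8 − 7550 = 0 → Q_y = 30100.9375/3.2 = 9406.54 ≈ 9407 N.
ΣF_y = 0: P_y + 9406.54 − 3074.5·2.5 − 3250 = 0 → P_y = 1530 N.
ΣF_x = 0: no horizontal applied forces, so P_x = 0.

P_x = 0, P_y = 1530 N, Q_y = 9407 N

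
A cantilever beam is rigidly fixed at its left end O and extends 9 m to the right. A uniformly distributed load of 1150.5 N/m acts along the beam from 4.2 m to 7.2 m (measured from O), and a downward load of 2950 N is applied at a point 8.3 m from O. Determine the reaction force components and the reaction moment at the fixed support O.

Resultant of the distributed load: 1150.5 × 3 = 3451.5 N at 5.7 m from O.
ΣF_x = 0: O_x = 0.
ΣF_y = 0: O_y − 1150.5·3 − 2950 = 0 → O_y = 6402 N.
ΣM about O: M_O − (1150.5·3)·5.7 − 2950·8.3 = 0 → M_O = 44160 N·m.

O_x = 0, O_y = 6402 N, M_O = 44160 N·m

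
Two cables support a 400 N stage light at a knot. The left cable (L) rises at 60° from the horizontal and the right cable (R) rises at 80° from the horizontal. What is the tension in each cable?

ΣF_x = 0: −T_L·cos60° + T_R·cos80° = 0 → T_R = 2.87939·T_L.
ΣF_y = 0: T_L·sin60° + T_R·sin80° = 400.
Substitute: T_L·(0.866025 + 2.87939·0.984808) = 400 → T_L = 108.059 ≈ 108.1 N.
Then T_R = 2.87939 × 108.059 = 311.1 N.

T_L = 108.1 N, T_R = 311.1 N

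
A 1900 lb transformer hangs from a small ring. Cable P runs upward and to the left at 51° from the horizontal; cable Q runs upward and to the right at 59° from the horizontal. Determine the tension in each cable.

T_P = 1041 lb, T_Q = 1272 lb

ΣF_x = 0: −T_P·cos51° + T_Q·cos59° = 0 → T_Q = 1.22189·T_P.
ΣF_y = 0: T_P·sin51° + T_Q·sin59° = 1900.
Substitute: T_P·(0.777146 + 1.22189·0.857167) = 1900 → T_P = 1041.38 ≈ 1041 lb.
Then T_Q = 1.22189 × 1041.38 = 1272 lb.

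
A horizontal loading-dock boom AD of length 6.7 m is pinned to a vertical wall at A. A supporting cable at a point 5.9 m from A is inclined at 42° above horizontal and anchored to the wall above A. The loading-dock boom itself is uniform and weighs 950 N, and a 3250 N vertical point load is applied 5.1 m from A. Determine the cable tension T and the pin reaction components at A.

T = 5005 N, A_x = 3719 N, A_y = 851.3 N

ΣM about A: T·sin42°·5.9 − 950·3.35 − 3250·5.1 = 0 → T = 19757.5/(5.9·0.669131) = 5004.59 ≈ 5005 N.
ΣF_x = 0: A_x − T·cos42° = 0 → A_x = 5004.59 × 0.743145 = 3719 N.
ΣF_y = 0: A_y + T·sin42° − 950 − 3250 = 0 → A_y = 4200 − 5004.59 × 0.669131 = 851.3 N.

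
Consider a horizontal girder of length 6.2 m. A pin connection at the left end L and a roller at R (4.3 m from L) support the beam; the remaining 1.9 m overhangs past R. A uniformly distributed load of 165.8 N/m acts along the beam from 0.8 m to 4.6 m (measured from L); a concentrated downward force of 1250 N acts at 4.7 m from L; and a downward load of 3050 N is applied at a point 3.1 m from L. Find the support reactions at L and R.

Resultant of the distributed load: 165.8 × 3.8 = 630.04 N at 2.7 m from L.
ΣM about L: R_y·4.3 − (165.8·3.8)·2.7 − 1250·4.7 − 3050·3.1 = 0 → R_y = 17031.108/4.3 = 3960.72 ≈ 3961 N.
ΣF_y = 0: L_y + 3960.72 − 165.8·3.8 − 1250 − 3050 = 0 → L_y = 969.3 N.
ΣF_x = 0: no horizontal applied forces, so L_x = 0.

L_x = 0, L_y = 969.3 N, R_y = 3961 N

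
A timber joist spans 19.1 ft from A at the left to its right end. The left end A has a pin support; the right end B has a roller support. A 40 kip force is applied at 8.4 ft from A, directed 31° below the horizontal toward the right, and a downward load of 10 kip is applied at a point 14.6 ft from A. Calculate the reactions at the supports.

ΣM about A: B_y·19.1 − 40·sin31°·8.4 − 10·14.6 = 0 → B_y = 319.053/19.1 = 16.7043 ≈ 16.70 kip.
ΣF_y = 0: A_y + 16.7043 − 40·sin31° − 10 = 0 → A_y = 13.90 kip.
ΣF_x = 0: A_x + 40·cos31° = 0 → A_x = -34.29 kip.

A_x = -34.29 kip, A_y = 13.90 kip, B_y = 16.70 kip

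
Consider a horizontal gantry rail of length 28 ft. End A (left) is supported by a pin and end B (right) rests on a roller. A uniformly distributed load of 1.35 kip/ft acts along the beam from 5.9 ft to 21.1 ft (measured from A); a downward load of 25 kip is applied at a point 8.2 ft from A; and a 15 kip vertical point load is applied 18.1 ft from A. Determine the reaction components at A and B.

Resultant of the distributed load: 1.35 × 15.2 = 20.52 kip at 13.5 ft from A.
ΣM about A: B_y·28 − (1.35·15.2)·13.5 − 25·8.2 − 15·18.1 = 0 → B_y = 753.52/28 = 26.9114 ≈ 26.91 kip.
ΣF_y = 0: A_y + 26.9114 − 1.35·15.2 − 25 − 15 = 0 → A_y = 33.61 kip.
ΣF_x = 0: no horizontal applied forces, so A_x = 0.

A_x = 0, A_y = 33.61 kip, B_y = 26.91 kip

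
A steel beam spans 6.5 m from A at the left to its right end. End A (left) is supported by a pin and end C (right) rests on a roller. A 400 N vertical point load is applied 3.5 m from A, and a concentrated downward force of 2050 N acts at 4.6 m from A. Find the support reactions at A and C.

A_x = 0, A_y = 783.8 N, C_y = 1666 N

Taking moments about A: C_y·6.5 − 400·3.5 − 2050·4.6 = 0 → C_y = 10830/6.5 = 1666.15 ≈ 1666 N.
ΣF_y = 0: A_y + 1666.15 − 400 − 2050 = 0 → A_y = 783.8 N.
ΣF_x = 0: no horizontal applied forces, so A_x = 0.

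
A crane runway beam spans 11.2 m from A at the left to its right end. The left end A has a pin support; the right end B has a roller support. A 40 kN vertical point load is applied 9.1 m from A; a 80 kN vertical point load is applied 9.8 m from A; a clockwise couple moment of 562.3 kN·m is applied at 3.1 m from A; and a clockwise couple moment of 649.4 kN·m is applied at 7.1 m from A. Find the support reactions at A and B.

A_x = 0, A_y = -90.69 kN, B_y = 210.7 kN

Moments about A: B_y·11.2 − 40·9.1 − 80·9.8 − 562.3 − 649.4 = 0 → B_y = 2359.7/11.2 = 210.688 ≈ 210.7 kN.
ΣF_y = 0: A_y + 210.688 − 40 − 80 = 0 → A_y = -90.69 kN.
ΣF_x = 0: no horizontal applied forces, so A_x = 0.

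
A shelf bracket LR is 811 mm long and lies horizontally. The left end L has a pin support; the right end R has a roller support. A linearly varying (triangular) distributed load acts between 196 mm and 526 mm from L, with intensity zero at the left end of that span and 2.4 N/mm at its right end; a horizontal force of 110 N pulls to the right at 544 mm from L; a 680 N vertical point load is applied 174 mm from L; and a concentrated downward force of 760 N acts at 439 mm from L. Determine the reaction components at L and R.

L_x = -110.0 N, L_y = 1076 N, R_y = 760.4 N

Resultant of the triangular load: ½ × 2.4 × 330 = 396 N, acting at 416 mm from L (one-third of the span from the peak).
ΣM about L: R_y·811 − (½·2.4·330)·416 − 680·174 − 760·439 = 0 → R_y = 616696/811 = 760.414 ≈ 760.4 N.
ΣF_y = 0: L_y + 760.414 − ½·2.4·330 − 680 − 760 = 0 → L_y = 1076 N.
ΣF_x = 0: L_x + 110 = 0 → L_x = -110.0 N.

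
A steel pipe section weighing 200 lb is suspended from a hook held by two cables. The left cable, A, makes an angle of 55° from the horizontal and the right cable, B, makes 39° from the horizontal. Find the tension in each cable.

T_A = 155.8 lb, T_B = 115.0 lb

ΣF_x = 0: −T_A·cos55° + T_B·cos39° = 0 → T_B = 0.738055·T_A.
ΣF_y = 0: T_A·sin55° + T_B·sin39° = 200.
Substitute: T_A·(0.819152 + 0.738055·0.62932) = 200 → T_A = 155.809 ≈ 155.8 lb.
Then T_B = 0.738055 × 155.809 = 115.0 lb.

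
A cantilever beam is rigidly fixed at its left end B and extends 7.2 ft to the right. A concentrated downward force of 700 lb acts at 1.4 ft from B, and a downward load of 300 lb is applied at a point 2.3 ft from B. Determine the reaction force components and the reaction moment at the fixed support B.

ΣF_x = 0: B_x = 0.
ΣF_y = 0: B_y − 700 − 300 = 0 → B_y = 1000 lb.
ΣM about B: M_B − 700·1.4 − 300·2.3 = 0 → M_B = 1670 lb·ft.

B_x = 0, B_y = 1000 lb, M_B = 1670 lb·ft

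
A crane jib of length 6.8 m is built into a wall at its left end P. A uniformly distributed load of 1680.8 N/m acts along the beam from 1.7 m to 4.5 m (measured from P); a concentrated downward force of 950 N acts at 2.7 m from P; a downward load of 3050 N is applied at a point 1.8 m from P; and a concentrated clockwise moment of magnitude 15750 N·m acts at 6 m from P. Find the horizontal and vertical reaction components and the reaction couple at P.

P_x = 0, P_y = 8706 N, M_P = 38390 N·m

Resultant of the distributed load: 1680.8 × 2.8 = 4706.24 N at 3.1 m from P.
ΣF_x = 0: P_x = 0.
ΣF_y = 0: P_y − 1680.8·2.8 − 950 − 3050 = 0 → P_y = 8706 N.
ΣM about P: M_P − (1680.8·2.8)·3.1 − 950·2.7 − 3050·1.8 − 15750 = 0 → M_P = 38390 N·m.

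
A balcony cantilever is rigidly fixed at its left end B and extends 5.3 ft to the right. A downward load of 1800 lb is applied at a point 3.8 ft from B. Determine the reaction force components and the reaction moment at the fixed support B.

ΣF_x = 0: B_x = 0.
ΣF_y = 0: B_y − 1800 = 0 → B_y = 1800 lb.
ΣM about B: M_B − 1800·3.8 = 0 → M_B = 6840 lb·ft.

B_x = 0, B_y = 1800 lb, M_B = 6840 lb·ft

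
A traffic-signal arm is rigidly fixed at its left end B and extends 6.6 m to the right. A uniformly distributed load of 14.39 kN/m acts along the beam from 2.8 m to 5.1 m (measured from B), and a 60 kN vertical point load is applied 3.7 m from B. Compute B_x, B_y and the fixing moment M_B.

B_x = 0, B_y = 93.10 kN, M_B = 352.7 kN·m

Resultant of the distributed load: 14.39 × 2.3 = 33.097 kN at 3.95 m from B.
ΣF_x = 0: B_x = 0.
ΣF_y = 0: B_y − 14.39·2.3 − 60 = 0 → B_y = 93.10 kN.
ΣM about B: M_B − (14.39·2.3)·3.95 − 60·3.7 = 0 → M_B = 352.7 kN·m.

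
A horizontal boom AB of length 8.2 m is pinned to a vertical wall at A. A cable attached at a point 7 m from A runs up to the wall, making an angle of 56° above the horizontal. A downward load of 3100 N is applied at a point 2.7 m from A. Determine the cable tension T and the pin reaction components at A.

T = 1442 N, A_x = 806.5 N, A_y = 1904 N

ΣM about A: T·sin56°·7 − 3100·2.7 = 0 → T = 8370/(7·0.829038) = 1442.29 ≈ 1442 N.
ΣF_x = 0: A_x − T·cos56° = 0 → A_x = 1442.29 × 0.559193 = 806.5 N.
ΣF_y = 0: A_y + T·sin56° − 3100 = 0 → A_y = 3100 − 1442.29 × 0.829038 = 1904 N.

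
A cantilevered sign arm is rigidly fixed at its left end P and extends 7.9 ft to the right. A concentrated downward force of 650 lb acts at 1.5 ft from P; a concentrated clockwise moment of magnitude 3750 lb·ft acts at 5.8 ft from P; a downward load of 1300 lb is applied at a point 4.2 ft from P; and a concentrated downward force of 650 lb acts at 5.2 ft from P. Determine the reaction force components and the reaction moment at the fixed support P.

ΣF_x = 0: P_x = 0.
ΣF_y = 0: P_y − 650 − 1300 − 650 = 0 → P_y = 2600 lb.
ΣM about P: M_P − 650·1.5 − 3750 − 1300·4.2 − 650·5.2 = 0 → M_P = 13560 lb·ft.

P_x = 0, P_y = 2600 lb, M_P = 13560 lb·ft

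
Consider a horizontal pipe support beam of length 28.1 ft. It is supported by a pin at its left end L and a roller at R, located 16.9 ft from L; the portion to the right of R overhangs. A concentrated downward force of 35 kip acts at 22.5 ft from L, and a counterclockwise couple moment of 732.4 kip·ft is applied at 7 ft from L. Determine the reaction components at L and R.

L_x = 0, L_y = 31.74 kip, R_y = 3.260 kip

Moments about L: R_y·16.9 − 35·22.5 + 732.4 = 0 → R_y = 55.1/16.9 = 3.26036 ≈ 3.260 kip.
ΣF_y = 0: L_y + 3.26036 − 35 = 0 → L_y = 31.74 kip.
ΣF_x = 0: no horizontal applied forces, so L_x = 0.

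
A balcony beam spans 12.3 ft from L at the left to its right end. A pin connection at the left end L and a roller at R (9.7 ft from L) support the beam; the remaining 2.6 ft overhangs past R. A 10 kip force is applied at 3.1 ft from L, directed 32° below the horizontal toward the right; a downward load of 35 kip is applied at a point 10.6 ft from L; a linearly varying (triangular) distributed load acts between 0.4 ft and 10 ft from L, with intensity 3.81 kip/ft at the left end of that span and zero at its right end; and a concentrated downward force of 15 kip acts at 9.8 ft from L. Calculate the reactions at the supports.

L_x = -8.480 kip, L_y = 11.70 kip, R_y = 61.88 kip

Resultant of the triangular load: ½ × 3.81 × 9.6 = 18.288 kip, acting at 3.6 ft from L (one-third of the span from the peak).
Taking moments about L: R_y·9.7 − 10·sin32°·3.1 − 35·10.6 − (½·3.81·9.6)·3.6 − 15·9.8 = 0 → R_y = 600.264/9.7 = 61.8829 ≈ 61.88 kip.
ΣF_y = 0: L_y + 61.8829 − 10·sin32° − 35 − ½·3.81·9.6 − 15 = 0 → L_y = 11.70 kip.
ΣF_x = 0: L_x + 10·cos32° = 0 → L_x = -8.480 kip.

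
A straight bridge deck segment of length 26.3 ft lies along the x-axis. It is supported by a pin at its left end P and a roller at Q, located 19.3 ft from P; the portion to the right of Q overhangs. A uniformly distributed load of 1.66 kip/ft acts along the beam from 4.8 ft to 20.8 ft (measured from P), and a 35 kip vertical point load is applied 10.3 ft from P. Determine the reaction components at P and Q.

P_x = 0, P_y = 25.27 kip, Q_y = 36.29 kip

Resultant of the distributed load: 1.66 × 16 = 26.56 kip at 12.8 ft from P.
Taking moments about P: Q_y·19.3 − (1.66·16)·12.8 − 35·10.3 = 0 → Q_y = 700.468/19.3 = 36.2937 ≈ 36.29 kip.
ΣF_y = 0: P_y + 36.2937 − 1.66·16 − 35 = 0 → P_y = 25.27 kip.
ΣF_x = 0: no horizontal applied forces, so P_x = 0.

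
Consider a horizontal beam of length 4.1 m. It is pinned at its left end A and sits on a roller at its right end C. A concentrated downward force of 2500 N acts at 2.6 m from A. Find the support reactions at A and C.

A_x = 0, A_y = 914.6 N, C_y = 1585 N

ΣM about A: C_y·4.1 − 2500·2.6 = 0 → C_y = 6500/4.1 = 1585.37 ≈ 1585 N.
ΣF_y = 0: A_y + 1585.37 − 2500 = 0 → A_y = 914.6 N.
ΣF_x = 0: no horizontal applied forces, so A_x = 0.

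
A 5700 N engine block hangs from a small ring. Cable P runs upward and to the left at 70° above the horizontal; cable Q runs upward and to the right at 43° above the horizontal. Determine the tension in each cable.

ΣF_x = 0: −T_P·cos70° + T_Q·cos43° = 0 → T_Q = 0.467654·T_P.
ΣF_y = 0: T_P·sin70° + T_Q·sin43° = 5700.
Substitute: T_P·(0.939693 + 0.467654·0.681998) = 5700 → T_P = 4528.73 ≈ 4529 N.
Then T_Q = 0.467654 × 4528.73 = 2118 N.

T_P = 4529 N, T_Q = 2118 N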